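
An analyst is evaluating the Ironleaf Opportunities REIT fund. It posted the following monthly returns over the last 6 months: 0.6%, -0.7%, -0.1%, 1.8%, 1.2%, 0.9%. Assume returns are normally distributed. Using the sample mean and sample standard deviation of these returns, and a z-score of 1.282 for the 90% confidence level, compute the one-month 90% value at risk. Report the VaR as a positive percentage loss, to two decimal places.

μ = (0.6 − 0.7 − 0.1 + 1.8 + 1.2 + 0.9) / 6 = 3.70 / 6 = 0.6167%
Σ(r − μ)² = (0.6 − 0.6167)² + (-0.7 − 0.6167)² + (-0.1 − 0.6167)² + … = 4.0683
σ = √[4.0683 / 5] = 0.9020%
VaR = −(μ − z·σ) = −(0.6167 − 1.282 × 0.9020) = −(-0.5397) = 0.5397%

0.54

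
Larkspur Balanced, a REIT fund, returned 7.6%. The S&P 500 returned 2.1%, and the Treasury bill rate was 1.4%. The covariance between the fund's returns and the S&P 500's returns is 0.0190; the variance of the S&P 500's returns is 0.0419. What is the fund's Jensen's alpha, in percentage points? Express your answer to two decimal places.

β = Cov / Var = 0.0190 / 0.0419 = 0.4535
E[R] = Rf + β(Rm − Rf) = 1.4% + 0.4535 × (2.1% − 1.4%) = 1.7175%
α = Rp − E[R] = 7.6% − 1.7175% = 5.8825

5.88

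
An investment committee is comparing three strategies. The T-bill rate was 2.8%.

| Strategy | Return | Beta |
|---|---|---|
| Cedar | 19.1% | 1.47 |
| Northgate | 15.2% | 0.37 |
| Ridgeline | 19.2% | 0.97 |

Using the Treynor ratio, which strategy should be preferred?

Northgate

Cedar: Treynor = (19.1% − 2.8%) / 1.47 = 11.088
Northgate: Treynor = (15.2% − 2.8%) / 0.37 = 33.514
Ridgeline: Treynor = (19.2% − 2.8%) / 0.97 = 16.907
Highest: Northgate (33.514).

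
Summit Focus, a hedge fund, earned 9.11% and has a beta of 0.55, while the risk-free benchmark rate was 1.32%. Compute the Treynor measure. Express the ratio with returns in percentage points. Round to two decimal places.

14.16

Treynor = (Rp − Rf) / β = (9.11% − 1.32%) / 0.55 = 7.79 / 0.55 = 14.1636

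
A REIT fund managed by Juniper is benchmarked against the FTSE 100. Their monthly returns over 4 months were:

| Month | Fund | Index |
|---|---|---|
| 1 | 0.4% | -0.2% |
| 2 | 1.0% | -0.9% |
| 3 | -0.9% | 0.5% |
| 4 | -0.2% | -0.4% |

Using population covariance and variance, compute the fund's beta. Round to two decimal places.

r̄p = 0.0750%,  r̄m = -0.2500%
Cov = Σ(rp − r̄p)(rm − r̄m) / 4 = -0.3188
Var(rm) = Σ(rm − r̄m)² / 4 = 0.2525
β = Cov / Var = -0.3188 / 0.2525 = -1.2626

-1.26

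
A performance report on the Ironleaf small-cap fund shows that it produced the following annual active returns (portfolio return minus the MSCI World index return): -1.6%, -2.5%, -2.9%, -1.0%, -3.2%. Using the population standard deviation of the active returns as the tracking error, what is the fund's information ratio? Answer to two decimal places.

μ = (-1.6 − 2.5 − 2.9 − 1 − 3.2) / 5 = -11.20 / 5 = -2.2400%
Σ(r − μ)² = 3.3720; population σ = √(3.3720/5) = 0.8212%
IR = μ / tracking error = -2.2400 / 0.8212 = -2.7277

-2.73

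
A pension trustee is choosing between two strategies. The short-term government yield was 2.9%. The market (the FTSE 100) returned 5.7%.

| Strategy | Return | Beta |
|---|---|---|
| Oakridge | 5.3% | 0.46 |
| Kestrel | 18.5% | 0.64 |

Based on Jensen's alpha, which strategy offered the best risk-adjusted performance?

Kestrel

Oakridge: α = 5.3% − [2.9% + 0.46 × (5.7% − 2.9%)] = 1.112
Kestrel: α = 18.5% − [2.9% + 0.64 × (5.7% − 2.9%)] = 13.808
Highest: Kestrel (13.808).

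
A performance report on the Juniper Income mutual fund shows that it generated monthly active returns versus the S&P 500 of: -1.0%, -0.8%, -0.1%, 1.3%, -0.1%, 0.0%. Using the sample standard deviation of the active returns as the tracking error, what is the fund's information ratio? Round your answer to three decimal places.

r̄ = (-1 − 0.8 − 0.1 + 1.3 − 0.1 + 0) / 6 = -0.70 / 6 = -0.1167%
Σ(r − r̄)² = (-1 − (-0.1167))² + (-0.8 − (-0.1167))² + (-0.1 − (-0.1167))² + … = 3.2683
sample σ = √(3.2683 / 5) = √0.6537 = 0.8085%
IR = r̄ / tracking error = -0.1167 / 0.8085 = -0.1443

-0.144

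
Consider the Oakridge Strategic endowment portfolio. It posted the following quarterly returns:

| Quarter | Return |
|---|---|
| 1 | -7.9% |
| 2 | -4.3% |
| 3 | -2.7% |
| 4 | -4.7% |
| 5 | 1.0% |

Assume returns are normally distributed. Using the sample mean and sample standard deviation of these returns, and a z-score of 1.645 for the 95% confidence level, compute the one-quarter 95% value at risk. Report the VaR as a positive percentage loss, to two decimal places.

r̄ = (-7.9 − 4.3 − 2.7 − 4.7 + 1) / 5 = -18.60 / 5 = -3.7200%
Sample std dev = √[42.0880 / 4] = 3.2438%
VaR = −(r̄ − z·σ) = −(-3.7200 − 1.645 × 3.2438) = −(-9.0561) = 9.0561%

9.06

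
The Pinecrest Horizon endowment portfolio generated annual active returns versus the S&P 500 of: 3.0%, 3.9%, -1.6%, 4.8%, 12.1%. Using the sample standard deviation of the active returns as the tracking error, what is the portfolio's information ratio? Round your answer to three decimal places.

0.899

r̄ = (3 + 3.9 − 1.6 + 4.8 + 12.1) / 5 = 4.4400%
Σ(r − r̄)² = (3 − 4.4400)² + (3.9 − 4.4400)² + … = 97.6520
σ = √[97.6520 / 4] = 4.9410%
IR = r̄ / tracking error = 4.4400 / 4.9410 = 0.8986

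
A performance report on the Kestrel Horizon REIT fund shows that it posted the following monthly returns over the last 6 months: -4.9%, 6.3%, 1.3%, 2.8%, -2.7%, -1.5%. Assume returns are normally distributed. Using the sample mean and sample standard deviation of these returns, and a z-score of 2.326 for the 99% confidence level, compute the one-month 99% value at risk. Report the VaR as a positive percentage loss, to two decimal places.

9.23

Mean return r̄ = 1.30 / 6 = 0.2167%
Σ(r − r̄)² = 82.4883; sample σ = √(82.4883/5) = 4.0617%
VaR = −(r̄ − z·σ) = −(0.2167 − 2.326 × 4.0617) = −(-9.2308) = 9.2308%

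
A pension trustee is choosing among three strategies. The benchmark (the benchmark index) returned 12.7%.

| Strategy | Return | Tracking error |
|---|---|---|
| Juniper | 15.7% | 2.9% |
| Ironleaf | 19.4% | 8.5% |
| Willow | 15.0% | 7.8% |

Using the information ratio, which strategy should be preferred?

Juniper: IR = (15.7% − 12.7%) / 2.9% = 1.034
Ironleaf: IR = (19.4% − 12.7%) / 8.5% = 0.788
Willow: IR = (15.0% − 12.7%) / 7.8% = 0.295
Highest: Juniper (1.034).

Juniper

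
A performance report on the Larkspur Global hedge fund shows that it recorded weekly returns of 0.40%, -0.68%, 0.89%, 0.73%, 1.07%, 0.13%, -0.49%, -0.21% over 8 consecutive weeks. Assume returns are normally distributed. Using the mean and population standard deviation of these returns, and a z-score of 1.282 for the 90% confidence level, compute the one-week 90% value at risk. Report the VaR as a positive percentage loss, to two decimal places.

r̄ = (0.4 − 0.68 + 0.89 + 0.73 + 1.07 + 0.13 − 0.49 − 0.21) / 8 = 0.2300%
Population σ = √[Σ(r − r̄)² / 8] = √[2.9702 / 8] = √0.3713 = 0.6093%
VaR = −(r̄ − z·σ) = −(0.2300 − 1.282 × 0.6093) = −(-0.5511) = 0.5511%

0.55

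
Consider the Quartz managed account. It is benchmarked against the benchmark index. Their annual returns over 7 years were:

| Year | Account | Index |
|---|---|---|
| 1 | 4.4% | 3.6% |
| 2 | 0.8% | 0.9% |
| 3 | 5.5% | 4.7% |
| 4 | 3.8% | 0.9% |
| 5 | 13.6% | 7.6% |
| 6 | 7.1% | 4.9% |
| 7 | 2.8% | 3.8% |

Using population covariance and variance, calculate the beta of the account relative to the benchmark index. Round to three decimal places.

1.540

r̄p = 5.4286%,  r̄m = 3.7714%
Cov = Σ(rp − r̄p)(rm − r̄m) / 7 = 7.3294
Var(rm) = Σ(rm − r̄m)² / 7 = 4.7592
β = Cov / Var = 7.3294 / 4.7592 = 1.5400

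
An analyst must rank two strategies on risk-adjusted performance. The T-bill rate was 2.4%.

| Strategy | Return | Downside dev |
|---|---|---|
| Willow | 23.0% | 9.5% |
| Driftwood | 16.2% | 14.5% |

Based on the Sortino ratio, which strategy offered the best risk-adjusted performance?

Willow: Sortino ratio = (23.0% − 2.4%) / 9.5% = 2.168
Driftwood: Sortino ratio = (16.2% − 2.4%) / 14.5% = 0.952
Highest: Willow (2.168).

Willow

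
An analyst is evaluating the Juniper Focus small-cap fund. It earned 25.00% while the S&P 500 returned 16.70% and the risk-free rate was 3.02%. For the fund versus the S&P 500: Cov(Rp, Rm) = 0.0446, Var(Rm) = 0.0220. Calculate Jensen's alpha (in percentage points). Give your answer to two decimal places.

β = Cov / Var = 0.0446 / 0.0220 = 2.0273
E[R] = Rf + β(Rm − Rf) = 3.02% + 2.0273 × (16.70% − 3.02%) = 30.7535%
α = Rp − E[R] = 25.00% − 30.7535% = -5.7535

-5.75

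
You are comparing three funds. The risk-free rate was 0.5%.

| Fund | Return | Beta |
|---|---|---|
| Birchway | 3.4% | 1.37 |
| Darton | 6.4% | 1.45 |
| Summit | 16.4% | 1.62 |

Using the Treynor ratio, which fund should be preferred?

Birchway: Treynor = (3.4% − 0.5%) / 1.37 = 2.117
Darton: Treynor = (6.4% − 0.5%) / 1.45 = 4.069
Summit: Treynor = (16.4% − 0.5%) / 1.62 = 9.815
Highest: Summit (9.815).

Summit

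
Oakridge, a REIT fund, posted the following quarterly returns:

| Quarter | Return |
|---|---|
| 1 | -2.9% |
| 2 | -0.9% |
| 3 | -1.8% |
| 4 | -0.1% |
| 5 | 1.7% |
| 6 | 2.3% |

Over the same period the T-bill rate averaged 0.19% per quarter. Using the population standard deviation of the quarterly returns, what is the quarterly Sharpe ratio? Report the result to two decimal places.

-0.26

r̄ = (-2.9 − 0.9 − 1.8 − 0.1 + 1.7 + 2.3) / 6 = -1.70 / 6 = -0.2833%
Σ(r − r̄)² = 20.1683; population σ = √(20.1683/6) = 1.8334%
Sharpe = (r̄ − rf) / σ = (-0.2833 − 0.19) / 1.8334 = -0.4733 / 1.8334 = -0.2582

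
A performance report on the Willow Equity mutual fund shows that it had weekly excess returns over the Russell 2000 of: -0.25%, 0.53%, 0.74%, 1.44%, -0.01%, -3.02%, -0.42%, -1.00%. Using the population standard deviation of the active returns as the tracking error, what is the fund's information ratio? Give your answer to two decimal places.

Mean return r̄ = -1.990 / 8 = -0.2488%
Population σ = √[Σ(r − r̄)² / 8] = √[12.7665 / 8] = √1.5958 = 1.2632%
IR = r̄ / tracking error = -0.2488 / 1.2632 = -0.1970

-0.20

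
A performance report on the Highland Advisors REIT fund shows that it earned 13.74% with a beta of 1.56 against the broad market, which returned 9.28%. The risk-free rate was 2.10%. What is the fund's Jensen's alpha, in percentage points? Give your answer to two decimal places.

0.44

CAPM expected return = Rf + β(Rm − Rf) = 2.10% + 1.56 × (9.28% − 2.10%) = 2.1 + 1.56 × 7.18 = 13.3008%
Jensen's α = Rp − E[R] = 13.74% − 13.3008% = 0.4392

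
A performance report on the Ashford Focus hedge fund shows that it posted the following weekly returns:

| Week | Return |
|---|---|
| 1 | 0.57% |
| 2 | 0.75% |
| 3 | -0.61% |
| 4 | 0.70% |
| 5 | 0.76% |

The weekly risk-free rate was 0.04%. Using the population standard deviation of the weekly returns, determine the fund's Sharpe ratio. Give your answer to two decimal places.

0.75

r̄ = (0.57 + 0.75 − 0.61 + 0.7 + 0.76) / 5 = 2.170 / 5 = 0.4340%
Σ(r − r̄)² = 1.3853; population σ = √(1.3853/5) = 0.5264%
Sharpe = (r̄ − rf) / σ = (0.4340 − 0.04) / 0.5264 = 0.3940 / 0.5264 = 0.7485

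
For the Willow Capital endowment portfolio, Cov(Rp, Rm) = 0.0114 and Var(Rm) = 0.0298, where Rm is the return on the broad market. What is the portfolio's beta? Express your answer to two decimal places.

0.38

β = Cov(Rp, Rm) / Var(Rm) = 0.0114 / 0.0298 = 0.3826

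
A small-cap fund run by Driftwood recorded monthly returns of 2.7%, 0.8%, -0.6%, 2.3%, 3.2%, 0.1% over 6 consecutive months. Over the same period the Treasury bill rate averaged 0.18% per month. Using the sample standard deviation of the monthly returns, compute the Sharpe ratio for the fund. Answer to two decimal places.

0.81

Mean return r̄ = 8.50 / 6 = 1.4167%
Σ(r − r̄)² = (2.7 − 1.4167)² + (0.8 − 1.4167)² + … = 11.7883
σ = √[11.7883 / 5] = 1.5355%
Sharpe = (r̄ − rf) / σ = (1.4167 − 0.18) / 1.5355 = 1.2367 / 1.5355 = 0.8054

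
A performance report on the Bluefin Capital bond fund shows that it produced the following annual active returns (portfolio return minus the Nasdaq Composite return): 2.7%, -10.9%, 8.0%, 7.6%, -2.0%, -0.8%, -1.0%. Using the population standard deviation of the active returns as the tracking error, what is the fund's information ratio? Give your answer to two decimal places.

Mean return r̄ = 3.60 / 7 = 0.5143%
Population std dev = √[251.6486 / 7] = 5.9958%
IR = r̄ / tracking error = 0.5143 / 5.9958 = 0.0858

0.09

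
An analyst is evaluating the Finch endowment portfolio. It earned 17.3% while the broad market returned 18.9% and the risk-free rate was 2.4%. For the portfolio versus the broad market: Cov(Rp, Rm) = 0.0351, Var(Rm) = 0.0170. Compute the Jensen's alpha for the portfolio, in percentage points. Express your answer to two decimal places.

β = Cov / Var = 0.0351 / 0.0170 = 2.0647
E[R] = Rf + β(Rm − Rf) = 2.4% + 2.0647 × (18.9% − 2.4%) = 36.4676%
α = Rp − E[R] = 17.3% − 36.4676% = -19.1676

-19.17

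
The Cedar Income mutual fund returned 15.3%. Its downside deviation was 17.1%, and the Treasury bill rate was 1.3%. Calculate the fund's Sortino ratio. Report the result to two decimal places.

0.82

Sortino = (Rp − Rf) / σd = (15.3% − 1.3%) / 17.1% = 14.00% / 17.1% = 0.8187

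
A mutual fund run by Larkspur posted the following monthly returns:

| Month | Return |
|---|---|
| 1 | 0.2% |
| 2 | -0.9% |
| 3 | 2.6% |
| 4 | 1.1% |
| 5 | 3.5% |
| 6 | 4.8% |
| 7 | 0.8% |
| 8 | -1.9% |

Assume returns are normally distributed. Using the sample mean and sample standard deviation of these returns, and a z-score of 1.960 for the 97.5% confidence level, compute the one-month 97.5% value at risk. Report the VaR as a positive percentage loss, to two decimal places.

3.13

r̄ = (0.2 − 0.9 + 2.6 + 1.1 + 3.5 + 4.8 + 0.8 − 1.9) / 8 = 1.2750%
Σ(r − r̄)² = 35.3550; sample σ = √(35.3550/7) = 2.2474%
VaR = −(r̄ − z·σ) = −(1.2750 − 1.960 × 2.2474) = −(-3.1299) = 3.1299%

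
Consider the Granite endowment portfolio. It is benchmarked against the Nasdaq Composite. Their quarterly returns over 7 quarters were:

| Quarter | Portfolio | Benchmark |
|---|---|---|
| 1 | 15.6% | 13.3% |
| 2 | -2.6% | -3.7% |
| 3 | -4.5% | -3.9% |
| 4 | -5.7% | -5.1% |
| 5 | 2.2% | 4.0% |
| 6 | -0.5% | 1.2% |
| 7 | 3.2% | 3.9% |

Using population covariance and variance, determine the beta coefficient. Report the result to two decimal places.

1.09

r̄p = 1.1000%,  r̄m = 1.3857%
Cov = Σ(rp − r̄p)(rm − r̄m) / 7 = 39.1043
Var(rm) = Σ(rm − r̄m)² / 7 = 35.8584
β = Cov / Var = 39.1043 / 35.8584 = 1.0905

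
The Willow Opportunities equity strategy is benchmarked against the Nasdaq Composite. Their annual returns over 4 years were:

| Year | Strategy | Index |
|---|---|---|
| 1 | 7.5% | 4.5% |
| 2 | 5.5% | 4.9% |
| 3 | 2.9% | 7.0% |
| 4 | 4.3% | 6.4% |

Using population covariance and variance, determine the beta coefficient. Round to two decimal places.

r̄p = 5.0500%,  r̄m = 5.7000%
Cov = Σ(rp − r̄p)(rm − r̄m) / 4 = -1.6550
Var(rm) = Σ(rm − r̄m)² / 4 = 1.0650
β = Cov / Var = -1.6550 / 1.0650 = -1.5540

-1.55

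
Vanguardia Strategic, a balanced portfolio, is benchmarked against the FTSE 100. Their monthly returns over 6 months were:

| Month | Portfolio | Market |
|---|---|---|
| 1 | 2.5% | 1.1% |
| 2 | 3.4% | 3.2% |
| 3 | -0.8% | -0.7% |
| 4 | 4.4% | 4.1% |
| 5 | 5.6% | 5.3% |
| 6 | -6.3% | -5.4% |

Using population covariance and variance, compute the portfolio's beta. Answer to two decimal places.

1.11

r̄p = 1.4667%,  r̄m = 1.2667%
Cov = Σ(rp − r̄p)(rm − r̄m) / 6 = 14.1306
Var(rm) = Σ(rm − r̄m)² / 6 = 12.7289
β = Cov / Var = 14.1306 / 12.7289 = 1.1101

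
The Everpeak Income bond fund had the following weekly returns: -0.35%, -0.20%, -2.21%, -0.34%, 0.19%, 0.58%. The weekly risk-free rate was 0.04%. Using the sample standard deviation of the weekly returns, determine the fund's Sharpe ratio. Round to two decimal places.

Mean return r̄ = -2.330 / 6 = -0.3883%
Sample std dev = √[4.6299 / 5] = 0.9623%
Sharpe = (r̄ − rf) / σ = (-0.3883 − 0.04) / 0.9623 = -0.4283 / 0.9623 = -0.4451

-0.45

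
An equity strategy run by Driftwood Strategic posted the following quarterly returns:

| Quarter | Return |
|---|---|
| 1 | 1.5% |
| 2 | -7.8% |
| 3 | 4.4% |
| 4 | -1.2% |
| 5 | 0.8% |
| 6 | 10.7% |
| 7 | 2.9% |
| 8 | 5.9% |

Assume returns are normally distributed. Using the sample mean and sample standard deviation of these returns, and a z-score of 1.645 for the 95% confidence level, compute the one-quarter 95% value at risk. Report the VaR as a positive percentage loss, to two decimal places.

6.76

r̄ = (1.5 − 7.8 + 4.4 − 1.2 + 0.8 + 10.7 + 2.9 + 5.9) / 8 = 2.1500%
Σ(r − r̄)² = (1.5 − 2.1500)² + (-7.8 − 2.1500)² + … = 205.2600
σ = √[205.2600 / 7] = 5.4151%
VaR = −(r̄ − z·σ) = −(2.1500 − 1.645 × 5.4151) = −(-6.7578) = 6.7578%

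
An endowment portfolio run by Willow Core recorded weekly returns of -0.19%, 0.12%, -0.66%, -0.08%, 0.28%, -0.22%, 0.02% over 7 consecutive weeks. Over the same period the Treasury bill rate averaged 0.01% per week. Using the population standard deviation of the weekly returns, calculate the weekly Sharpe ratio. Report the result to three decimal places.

r̄ = (-0.19 + 0.12 − 0.66 − 0.08 + 0.28 − 0.22 + 0.02) / 7 = -0.1043%
Σ(r − r̄)² = (-0.19 − (-0.1043))² + (0.12 − (-0.1043))² + (-0.66 − (-0.1043))² + … = 0.5436
population σ = √(0.5436 / 7) = √0.0777 = 0.2787%
Sharpe = (r̄ − rf) / σ = (-0.1043 − 0.01) / 0.2787 = -0.1143 / 0.2787 = -0.4101

-0.410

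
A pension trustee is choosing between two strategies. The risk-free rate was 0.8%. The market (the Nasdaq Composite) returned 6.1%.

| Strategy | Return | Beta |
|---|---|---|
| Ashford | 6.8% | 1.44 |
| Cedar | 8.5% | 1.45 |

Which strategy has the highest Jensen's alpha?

Ashford: α = 6.8% − [0.8% + 1.44 × (6.1% − 0.8%)] = -1.632
Cedar: α = 8.5% − [0.8% + 1.45 × (6.1% − 0.8%)] = 0.015
Highest: Cedar (0.015).

Cedar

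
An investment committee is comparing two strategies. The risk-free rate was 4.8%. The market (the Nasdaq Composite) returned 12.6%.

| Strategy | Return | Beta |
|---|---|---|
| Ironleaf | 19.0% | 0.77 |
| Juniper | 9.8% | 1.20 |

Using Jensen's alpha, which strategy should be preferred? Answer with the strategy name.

Ironleaf

Ironleaf: α = 19.0% − [4.8% + 0.77 × (12.6% − 4.8%)] = 8.194
Juniper: α = 9.8% − [4.8% + 1.20 × (12.6% − 4.8%)] = -4.360
Highest: Ironleaf (8.194).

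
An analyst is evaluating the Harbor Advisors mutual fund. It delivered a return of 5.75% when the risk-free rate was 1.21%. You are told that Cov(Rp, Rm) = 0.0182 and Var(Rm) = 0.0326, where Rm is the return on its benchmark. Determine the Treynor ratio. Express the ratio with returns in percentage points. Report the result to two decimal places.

8.13

β = Cov / Var = 0.0182 / 0.0326 = 0.5583
Treynor = (Rp − Rf) / β = (5.75% − 1.21%) / 0.5583 = 4.54 / 0.5583 = 8.1318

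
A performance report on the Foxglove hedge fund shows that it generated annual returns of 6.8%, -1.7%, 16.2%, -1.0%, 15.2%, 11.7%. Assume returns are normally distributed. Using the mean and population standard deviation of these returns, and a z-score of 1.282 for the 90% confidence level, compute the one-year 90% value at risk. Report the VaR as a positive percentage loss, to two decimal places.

1.34

Mean return r̄ = 47.20 / 6 = 7.8667%
Population std dev = √[309.1933 / 6] = 7.1786%
VaR = −(r̄ − z·σ) = −(7.8667 − 1.282 × 7.1786) = −(-1.3363) = 1.3363%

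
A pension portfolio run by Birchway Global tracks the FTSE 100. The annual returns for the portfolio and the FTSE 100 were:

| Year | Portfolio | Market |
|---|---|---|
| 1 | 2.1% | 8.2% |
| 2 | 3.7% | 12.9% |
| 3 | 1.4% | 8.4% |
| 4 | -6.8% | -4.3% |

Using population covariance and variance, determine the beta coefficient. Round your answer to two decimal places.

r̄p = 0.1000%,  r̄m = 6.3000%
Cov = Σ(rp − r̄p)(rm − r̄m) / 4 = 25.8575
Var(rm) = Σ(rm − r̄m)² / 4 = 40.9850
β = Cov / Var = 25.8575 / 40.9850 = 0.6309

0.63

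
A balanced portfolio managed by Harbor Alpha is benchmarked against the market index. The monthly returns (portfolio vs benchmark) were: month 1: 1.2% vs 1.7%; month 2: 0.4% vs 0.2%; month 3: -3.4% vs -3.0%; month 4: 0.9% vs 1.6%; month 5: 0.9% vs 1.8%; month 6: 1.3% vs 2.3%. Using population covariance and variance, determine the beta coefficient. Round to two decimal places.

0.89

r̄p = 0.2167%,  r̄m = 0.7667%
Cov = Σ(rp − r̄p)(rm − r̄m) / 6 = 2.8956
Var(rm) = Σ(rm − r̄m)² / 6 = 3.2489
β = Cov / Var = 2.8956 / 3.2489 = 0.8913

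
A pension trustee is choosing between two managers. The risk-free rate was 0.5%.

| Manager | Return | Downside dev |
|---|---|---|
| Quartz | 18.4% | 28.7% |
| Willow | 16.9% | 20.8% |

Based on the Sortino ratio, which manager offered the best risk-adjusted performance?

Quartz: Sortino ratio = (18.4% − 0.5%) / 28.7% = 0.624
Willow: Sortino ratio = (16.9% − 0.5%) / 20.8% = 0.788
Highest: Willow (0.788).

Willow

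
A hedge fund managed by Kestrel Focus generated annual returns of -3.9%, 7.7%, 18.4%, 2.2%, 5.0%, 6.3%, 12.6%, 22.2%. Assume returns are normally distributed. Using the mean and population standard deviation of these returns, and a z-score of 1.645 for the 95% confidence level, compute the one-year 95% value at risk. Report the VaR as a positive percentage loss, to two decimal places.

4.36

r̄ = (-3.9 + 7.7 + 18.4 + 2.2 + 5 + 6.3 + 12.6 + 22.2) / 8 = 8.8125%
Σ(r − r̄)² = (-3.9 − 8.8125)² + (7.7 − 8.8125)² + … = 512.9088
σ = √[512.9088 / 8] = 8.0071%
VaR = −(r̄ − z·σ) = −(8.8125 − 1.645 × 8.0071) = −(-4.3592) = 4.3592%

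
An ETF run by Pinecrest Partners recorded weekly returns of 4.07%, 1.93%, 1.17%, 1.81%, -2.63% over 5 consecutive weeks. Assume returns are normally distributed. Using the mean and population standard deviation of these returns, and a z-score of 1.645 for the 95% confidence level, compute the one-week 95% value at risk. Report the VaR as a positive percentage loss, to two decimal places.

2.32

Mean return r̄ = 6.350 / 5 = 1.2700%
Population std dev = √[23.7872 / 5] = 2.1812%
VaR = −(r̄ − z·σ) = −(1.2700 − 1.645 × 2.1812) = −(-2.3181) = 2.3181%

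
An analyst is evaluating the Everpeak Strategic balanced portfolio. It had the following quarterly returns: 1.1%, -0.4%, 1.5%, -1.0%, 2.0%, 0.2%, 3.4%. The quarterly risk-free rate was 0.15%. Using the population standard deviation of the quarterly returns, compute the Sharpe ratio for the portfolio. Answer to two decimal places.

0.59

r̄ = (1.1 − 0.4 + 1.5 − 1 + 2 + 0.2 + 3.4) / 7 = 0.9714%
Σ(r − r̄)² = (1.1 − 0.9714)² + (-0.4 − 0.9714)² + … = 13.6143
σ = √[13.6143 / 7] = 1.3946%
Sharpe = (r̄ − rf) / σ = (0.9714 − 0.15) / 1.3946 = 0.8214 / 1.3946 = 0.5890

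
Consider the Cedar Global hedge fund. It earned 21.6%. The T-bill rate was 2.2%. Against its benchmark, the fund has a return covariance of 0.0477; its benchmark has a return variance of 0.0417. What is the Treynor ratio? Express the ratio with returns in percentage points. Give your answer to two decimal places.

16.96

β = Cov / Var = 0.0477 / 0.0417 = 1.1439
Treynor = (Rp − Rf) / β = (21.6% − 2.2%) / 1.1439 = 19.40 / 1.1439 = 16.9595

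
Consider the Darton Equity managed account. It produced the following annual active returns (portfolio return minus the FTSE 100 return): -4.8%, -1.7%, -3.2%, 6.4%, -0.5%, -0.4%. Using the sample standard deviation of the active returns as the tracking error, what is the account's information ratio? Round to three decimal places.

Mean return r̄ = -4.20 / 6 = -0.7000%
Σ(r − r̄)² = 74.6000; sample σ = √(74.6000/5) = 3.8626%
IR = r̄ / tracking error = -0.7000 / 3.8626 = -0.1812

-0.181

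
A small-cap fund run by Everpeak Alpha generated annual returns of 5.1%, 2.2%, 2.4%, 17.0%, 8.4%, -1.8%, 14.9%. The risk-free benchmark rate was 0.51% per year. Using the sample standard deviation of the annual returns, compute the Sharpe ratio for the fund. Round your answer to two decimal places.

Mean return r̄ = 48.20 / 7 = 6.8857%
Σ(r − r̄)² = (5.1 − 6.8857)² + (2.2 − 6.8857)² + (2.4 − 6.8857)² + … = 289.5286
σ = √[289.5286 / 6] = 6.9466%
Sharpe = (r̄ − rf) / σ = (6.8857 − 0.51) / 6.9466 = 6.3757 / 6.9466 = 0.9178

0.92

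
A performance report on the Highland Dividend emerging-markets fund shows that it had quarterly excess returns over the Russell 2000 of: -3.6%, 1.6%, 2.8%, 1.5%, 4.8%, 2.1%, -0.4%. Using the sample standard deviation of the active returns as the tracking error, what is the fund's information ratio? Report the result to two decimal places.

0.47

r̄ = (-3.6 + 1.6 + 2.8 + 1.5 + 4.8 + 2.1 − 0.4) / 7 = 1.2571%
Σ(r − r̄)² = (-3.6 − 1.2571)² + (1.6 − 1.2571)² + (2.8 − 1.2571)² + … = 42.1571
sample σ = √(42.1571 / 6) = √7.0262 = 2.6507%
IR = r̄ / tracking error = 1.2571 / 2.6507 = 0.4743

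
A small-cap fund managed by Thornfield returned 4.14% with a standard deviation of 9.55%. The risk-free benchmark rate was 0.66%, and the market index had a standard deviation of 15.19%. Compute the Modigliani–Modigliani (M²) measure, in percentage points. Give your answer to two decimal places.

6.20

Sharpe = (Rp − Rf) / σp = (4.14% − 0.66%) / 9.55% = 0.3644
M² = Rf + Sharpe × σm = 0.66% + 0.3644 × 15.19% = 6.1952%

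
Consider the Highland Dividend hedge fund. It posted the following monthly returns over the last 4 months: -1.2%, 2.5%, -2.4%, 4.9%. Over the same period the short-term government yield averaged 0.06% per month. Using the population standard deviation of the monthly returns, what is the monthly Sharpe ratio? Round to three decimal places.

r̄ = (-1.2 + 2.5 − 2.4 + 4.9) / 4 = 3.80 / 4 = 0.9500%
Σ(r − r̄)² = (-1.2 − 0.9500)² + (2.5 − 0.9500)² + (-2.4 − 0.9500)² + … = 33.8500
population σ = √(33.8500 / 4) = √8.4625 = 2.9090%
Sharpe = (r̄ − rf) / σ = (0.9500 − 0.06) / 2.9090 = 0.8900 / 2.9090 = 0.3059

0.306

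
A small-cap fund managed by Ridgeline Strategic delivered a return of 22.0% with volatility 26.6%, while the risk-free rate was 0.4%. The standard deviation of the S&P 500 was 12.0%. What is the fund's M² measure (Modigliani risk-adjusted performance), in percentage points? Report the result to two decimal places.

10.14

Sharpe = (Rp − Rf) / σp = (22.0% − 0.4%) / 26.6% = 0.8120
M² = Rf + Sharpe × σm = 0.4% + 0.8120 × 12.0% = 10.1440%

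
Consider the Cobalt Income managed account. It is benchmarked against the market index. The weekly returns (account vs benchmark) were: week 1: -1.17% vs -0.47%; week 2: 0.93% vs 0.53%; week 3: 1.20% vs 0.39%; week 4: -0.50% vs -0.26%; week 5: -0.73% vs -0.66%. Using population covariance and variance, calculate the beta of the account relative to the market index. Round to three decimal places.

1.884

r̄p = -0.0540%,  r̄m = -0.0940%
Cov = Σ(rp − r̄p)(rm − r̄m) / 5 = 0.4194
Var(rm) = Σ(rm − r̄m)² / 5 = 0.2226
β = Cov / Var = 0.4194 / 0.2226 = 1.8841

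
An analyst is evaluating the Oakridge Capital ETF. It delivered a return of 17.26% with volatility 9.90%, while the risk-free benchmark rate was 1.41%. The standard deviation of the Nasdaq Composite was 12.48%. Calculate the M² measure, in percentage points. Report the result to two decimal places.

Sharpe = (Rp − Rf) / σp = (17.26% − 1.41%) / 9.90% = 1.6010
M² = Rf + Sharpe × σm = 1.41% + 1.6010 × 12.48% = 21.3905%

21.39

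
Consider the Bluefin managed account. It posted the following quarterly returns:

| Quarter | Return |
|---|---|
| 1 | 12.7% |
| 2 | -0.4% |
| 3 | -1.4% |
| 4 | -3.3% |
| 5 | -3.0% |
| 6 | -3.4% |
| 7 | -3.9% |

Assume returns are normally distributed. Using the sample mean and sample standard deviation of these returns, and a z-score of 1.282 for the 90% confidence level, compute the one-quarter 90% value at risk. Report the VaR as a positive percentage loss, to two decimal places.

7.95

μ = (12.7 − 0.4 − 1.4 − 3.3 − 3 − 3.4 − 3.9) / 7 = -2.70 / 7 = -0.3857%
Sample σ = √[Σ(r − μ)² / 6] = √[209.0286 / 6] = √34.8381 = 5.9024%
VaR = −(μ − z·σ) = −(-0.3857 − 1.282 × 5.9024) = −(-7.9526) = 7.9526%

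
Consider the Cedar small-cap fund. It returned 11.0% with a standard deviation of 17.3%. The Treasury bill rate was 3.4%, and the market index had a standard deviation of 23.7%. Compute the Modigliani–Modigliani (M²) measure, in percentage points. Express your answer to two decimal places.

13.81

Sharpe = (Rp − Rf) / σp = (11.0% − 3.4%) / 17.3% = 0.4393
M² = Rf + Sharpe × σm = 3.4% + 0.4393 × 23.7% = 13.8114%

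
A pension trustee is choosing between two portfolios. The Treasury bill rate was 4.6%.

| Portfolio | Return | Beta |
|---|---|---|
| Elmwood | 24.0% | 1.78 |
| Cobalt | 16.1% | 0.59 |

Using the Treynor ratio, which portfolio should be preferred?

Elmwood: Treynor = (24.0% − 4.6%) / 1.78 = 10.899
Cobalt: Treynor = (16.1% − 4.6%) / 0.59 = 19.492
Highest: Cobalt (19.492).

Cobalt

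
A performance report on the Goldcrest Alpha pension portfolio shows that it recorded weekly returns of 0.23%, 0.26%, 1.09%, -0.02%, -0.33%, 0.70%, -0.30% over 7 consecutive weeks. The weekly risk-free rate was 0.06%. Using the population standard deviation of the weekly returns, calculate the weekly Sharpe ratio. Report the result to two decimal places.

0.36

μ = (0.23 + 0.26 + 1.09 − 0.02 − 0.33 + 0.7 − 0.3) / 7 = 1.630 / 7 = 0.2329%
Σ(r − μ)² = 1.6183; population σ = √(1.6183/7) = 0.4808%
Sharpe = (μ − rf) / σ = (0.2329 − 0.06) / 0.4808 = 0.1729 / 0.4808 = 0.3596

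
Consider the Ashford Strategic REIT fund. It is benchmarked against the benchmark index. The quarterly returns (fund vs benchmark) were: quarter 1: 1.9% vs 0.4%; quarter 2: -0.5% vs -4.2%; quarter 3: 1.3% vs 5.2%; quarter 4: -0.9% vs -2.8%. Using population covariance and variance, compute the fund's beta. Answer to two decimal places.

0.24

r̄p = 0.4500%,  r̄m = -0.3500%
Cov = Σ(rp − r̄p)(rm − r̄m) / 4 = 3.1925
Var(rm) = Σ(rm − r̄m)² / 4 = 13.0475
β = Cov / Var = 3.1925 / 13.0475 = 0.2447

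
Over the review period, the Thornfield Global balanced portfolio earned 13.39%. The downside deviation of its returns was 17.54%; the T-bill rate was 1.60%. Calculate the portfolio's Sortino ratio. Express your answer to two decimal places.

0.67

Sortino = (Rp − Rf) / σd = (13.39% − 1.60%) / 17.54% = 11.79% / 17.54% = 0.6722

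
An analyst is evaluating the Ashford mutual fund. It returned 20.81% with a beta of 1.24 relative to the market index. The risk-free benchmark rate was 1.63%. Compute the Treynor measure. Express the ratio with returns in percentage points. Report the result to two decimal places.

15.47

Treynor = (Rp − Rf) / β = (20.81% − 1.63%) / 1.24 = 19.18 / 1.24 = 15.4677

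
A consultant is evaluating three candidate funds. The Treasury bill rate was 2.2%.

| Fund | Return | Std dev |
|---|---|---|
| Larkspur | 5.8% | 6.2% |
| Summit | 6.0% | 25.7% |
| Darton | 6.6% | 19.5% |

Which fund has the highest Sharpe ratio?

Larkspur

Larkspur: Sharpe ratio = (5.8% − 2.2%) / 6.2% = 0.581
Summit: Sharpe ratio = (6.0% − 2.2%) / 25.7% = 0.148
Darton: Sharpe ratio = (6.6% − 2.2%) / 19.5% = 0.226
Highest: Larkspur (0.581).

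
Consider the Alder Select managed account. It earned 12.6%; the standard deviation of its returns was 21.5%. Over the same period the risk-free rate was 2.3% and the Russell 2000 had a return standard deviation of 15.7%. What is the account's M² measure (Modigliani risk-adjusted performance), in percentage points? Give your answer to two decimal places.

9.82

Sharpe = (Rp − Rf) / σp = (12.6% − 2.3%) / 21.5% = 0.4791
M² = Rf + Sharpe × σm = 2.3% + 0.4791 × 15.7% = 9.8219%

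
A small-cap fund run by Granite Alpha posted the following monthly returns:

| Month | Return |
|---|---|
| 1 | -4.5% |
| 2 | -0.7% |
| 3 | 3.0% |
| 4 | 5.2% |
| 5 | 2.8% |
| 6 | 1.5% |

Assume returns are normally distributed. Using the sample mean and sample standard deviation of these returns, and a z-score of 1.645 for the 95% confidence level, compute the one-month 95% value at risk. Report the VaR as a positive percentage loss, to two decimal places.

4.39

Mean return r̄ = 7.30 / 6 = 1.2167%
Σ(r − r̄)² = (-4.5 − 1.2167)² + (-0.7 − 1.2167)² + … = 57.9883
sample σ = √(57.9883 / 5) = √11.5977 = 3.4055%
VaR = −(r̄ − z·σ) = −(1.2167 − 1.645 × 3.4055) = −(-4.3853) = 4.3853%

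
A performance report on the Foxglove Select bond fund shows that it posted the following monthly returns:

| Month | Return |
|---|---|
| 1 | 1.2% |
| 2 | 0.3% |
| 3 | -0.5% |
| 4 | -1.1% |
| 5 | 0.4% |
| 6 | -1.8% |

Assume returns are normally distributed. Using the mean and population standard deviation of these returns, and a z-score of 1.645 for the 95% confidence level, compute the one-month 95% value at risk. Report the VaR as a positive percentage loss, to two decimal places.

Mean return μ = -1.50 / 6 = -0.2500%
Σ(r − μ)² = (1.2 − (-0.2500))² + (0.3 − (-0.2500))² + (-0.5 − (-0.2500))² + … = 6.0150
population σ = √(6.0150 / 6) = √1.0025 = 1.0012%
VaR = −(μ − z·σ) = −(-0.2500 − 1.645 × 1.0012) = −(-1.8970) = 1.8970%

1.90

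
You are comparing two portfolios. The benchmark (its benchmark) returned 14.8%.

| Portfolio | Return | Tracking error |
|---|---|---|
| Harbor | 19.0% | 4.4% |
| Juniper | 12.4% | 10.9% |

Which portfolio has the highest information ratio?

Harbor

Harbor: IR = (19.0% − 14.8%) / 4.4% = 0.955
Juniper: IR = (12.4% − 14.8%) / 10.9% = -0.220
Highest: Harbor (0.955).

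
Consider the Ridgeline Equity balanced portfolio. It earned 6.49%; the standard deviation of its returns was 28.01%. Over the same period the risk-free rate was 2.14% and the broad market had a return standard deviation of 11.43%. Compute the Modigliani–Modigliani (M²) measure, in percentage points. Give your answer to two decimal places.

3.92

Sharpe = (Rp − Rf) / σp = (6.49% − 2.14%) / 28.01% = 0.1553
M² = Rf + Sharpe × σm = 2.14% + 0.1553 × 11.43% = 3.9151%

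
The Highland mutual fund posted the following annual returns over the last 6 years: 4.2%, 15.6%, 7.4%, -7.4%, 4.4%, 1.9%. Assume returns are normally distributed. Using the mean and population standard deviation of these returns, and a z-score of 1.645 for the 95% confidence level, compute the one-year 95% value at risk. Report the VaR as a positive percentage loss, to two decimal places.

6.89

Mean return r̄ = 26.10 / 6 = 4.3500%
Population std dev = √[279.9550 / 6] = 6.8308%
VaR = −(r̄ − z·σ) = −(4.3500 − 1.645 × 6.8308) = −(-6.8867) = 6.8867%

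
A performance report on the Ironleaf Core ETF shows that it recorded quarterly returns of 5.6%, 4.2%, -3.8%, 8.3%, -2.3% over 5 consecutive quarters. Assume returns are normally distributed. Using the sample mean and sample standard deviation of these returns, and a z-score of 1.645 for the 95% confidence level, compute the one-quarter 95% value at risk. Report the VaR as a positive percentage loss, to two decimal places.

6.18

Mean return μ = 12.00 / 5 = 2.4000%
Sample std dev = √[108.8200 / 4] = 5.2158%
VaR = −(μ − z·σ) = −(2.4000 − 1.645 × 5.2158) = −(-6.1800) = 6.1800%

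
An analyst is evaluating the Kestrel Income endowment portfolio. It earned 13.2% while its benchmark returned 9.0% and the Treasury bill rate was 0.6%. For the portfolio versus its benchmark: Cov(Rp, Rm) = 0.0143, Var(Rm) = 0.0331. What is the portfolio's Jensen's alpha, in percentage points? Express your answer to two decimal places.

β = Cov / Var = 0.0143 / 0.0331 = 0.4320
E[R] = Rf + β(Rm − Rf) = 0.6% + 0.4320 × (9.0% − 0.6%) = 4.2288%
α = Rp − E[R] = 13.2% − 4.2288% = 8.9712

8.97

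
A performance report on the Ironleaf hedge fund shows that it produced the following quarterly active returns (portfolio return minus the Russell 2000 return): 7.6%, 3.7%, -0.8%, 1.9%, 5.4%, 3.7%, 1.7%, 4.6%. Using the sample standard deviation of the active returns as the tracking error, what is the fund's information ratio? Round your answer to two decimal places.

1.36

Mean return μ = 27.80 / 8 = 3.4750%
Sample std dev = √[45.9950 / 7] = 2.5633%
IR = μ / tracking error = 3.4750 / 2.5633 = 1.3557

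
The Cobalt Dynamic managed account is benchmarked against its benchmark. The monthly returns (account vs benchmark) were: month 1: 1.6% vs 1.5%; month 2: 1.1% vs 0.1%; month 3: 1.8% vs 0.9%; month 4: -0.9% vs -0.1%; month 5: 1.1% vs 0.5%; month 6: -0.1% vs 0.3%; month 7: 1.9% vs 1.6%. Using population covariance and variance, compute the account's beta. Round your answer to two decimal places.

r̄p = 0.9286%,  r̄m = 0.6857%
Cov = Σ(rp − r̄p)(rm − r̄m) / 7 = 0.4747
Var(rm) = Σ(rm − r̄m)² / 7 = 0.3841
β = Cov / Var = 0.4747 / 0.3841 = 1.2359

1.24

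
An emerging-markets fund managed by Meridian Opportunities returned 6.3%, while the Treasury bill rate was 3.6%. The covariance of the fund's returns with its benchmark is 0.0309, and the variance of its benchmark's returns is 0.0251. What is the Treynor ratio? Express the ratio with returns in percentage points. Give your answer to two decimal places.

β = Cov / Var = 0.0309 / 0.0251 = 1.2311
Treynor = (Rp − Rf) / β = (6.3% − 3.6%) / 1.2311 = 2.70 / 1.2311 = 2.1932

2.19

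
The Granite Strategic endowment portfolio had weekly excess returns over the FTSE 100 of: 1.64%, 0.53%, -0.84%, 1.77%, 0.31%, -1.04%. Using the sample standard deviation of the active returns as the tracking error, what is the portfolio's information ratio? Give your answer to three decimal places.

0.333

μ = (1.64 + 0.53 − 0.84 + 1.77 + 0.31 − 1.04) / 6 = 2.370 / 6 = 0.3950%
Σ(r − μ)² = 7.0506; sample σ = √(7.0506/5) = 1.1875%
IR = μ / tracking error = 0.3950 / 1.1875 = 0.3326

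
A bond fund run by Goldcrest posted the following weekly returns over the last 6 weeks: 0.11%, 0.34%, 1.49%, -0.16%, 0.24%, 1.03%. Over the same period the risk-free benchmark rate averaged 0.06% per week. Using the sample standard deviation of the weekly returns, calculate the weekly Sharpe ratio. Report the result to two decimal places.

r̄ = (0.11 + 0.34 + 1.49 − 0.16 + 0.24 + 1.03) / 6 = 3.050 / 6 = 0.5083%
Sample σ = √[Σ(r − r̄)² / 5] = √[1.9415 / 5] = √0.3883 = 0.6231%
Sharpe = (r̄ − rf) / σ = (0.5083 − 0.06) / 0.6231 = 0.4483 / 0.6231 = 0.7195

0.72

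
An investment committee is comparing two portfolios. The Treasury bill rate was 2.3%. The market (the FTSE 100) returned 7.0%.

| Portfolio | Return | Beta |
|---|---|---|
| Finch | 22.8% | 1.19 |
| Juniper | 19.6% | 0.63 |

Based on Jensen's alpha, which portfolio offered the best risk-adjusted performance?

Finch

Finch: α = 22.8% − [2.3% + 1.19 × (7.0% − 2.3%)] = 14.907
Juniper: α = 19.6% − [2.3% + 0.63 × (7.0% − 2.3%)] = 14.339
Highest: Finch (14.907).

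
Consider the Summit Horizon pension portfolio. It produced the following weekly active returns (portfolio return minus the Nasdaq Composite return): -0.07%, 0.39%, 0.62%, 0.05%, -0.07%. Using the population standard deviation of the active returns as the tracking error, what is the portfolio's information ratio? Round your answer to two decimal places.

Mean return r̄ = 0.920 / 5 = 0.1840%
Population std dev = √[0.3795 / 5] = 0.2755%
IR = r̄ / tracking error = 0.1840 / 0.2755 = 0.6679

0.67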